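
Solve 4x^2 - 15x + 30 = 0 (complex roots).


disc = (-15)^2 - 4*4*30 = 225 - 480 = -255
sqrt(|disc|) = sqrt(255) = 15.9687
Real part = 15/(2*4) = 1.8750
Imag part = 15.9687/(2*4) = 1.9961

1.8750 ± 1.9961i


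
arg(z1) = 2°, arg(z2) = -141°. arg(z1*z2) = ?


arg(z1*z2) = 2° - 141° = -139°
Normalized to (-180°, 180°]: -139°

-139°


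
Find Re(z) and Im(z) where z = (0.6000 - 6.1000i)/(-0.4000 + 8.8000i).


Multiply by conjugate: (0.6000 - 6.1000i)(-0.4000 - 8.8000i) / ((-0.4)^2 + 8.8^2)
Numerator real = 0.6*(-0.4) - (6.1)*8.8 = -53.92
Numerator imag = -6.1*(-0.4) - 0.6*8.8 = -2.84
Denominator = 77.6
Re(z) = -53.92/77.6 = -0.6948
Im(z) = -2.84/77.6 = -0.0366

Re(z) = -0.6948, Im(z) = -0.0366


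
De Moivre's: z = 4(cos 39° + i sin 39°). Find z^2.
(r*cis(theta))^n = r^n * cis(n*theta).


r^2 = 4^2 = 16
n*theta = 2*39° = 78° = 78° (mod 360)
a = 16*cos(78°) = 3.3266
b = 16*sin(78°) = 15.6504

16 cis(78°) = 3.3266 + 15.6504i


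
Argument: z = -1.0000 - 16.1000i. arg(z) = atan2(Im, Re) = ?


Re = -1, Im = -16.1
arg = atan2(-16.1, -1) = -93.5542 degrees

arg(z) = -93.5542 degrees


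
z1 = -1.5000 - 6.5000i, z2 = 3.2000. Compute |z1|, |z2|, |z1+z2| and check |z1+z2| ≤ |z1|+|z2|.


|z1| = sqrt((-1.5)^2 + (-6.5)^2) = sqrt(44.5) = 6.6708
|z2| = sqrt(3.2^2 + 0^2) = sqrt(10.24) = 3.2000
z1+z2 = 1.7000 - 6.5000i
|z1+z2| = sqrt(45.14) = 6.7186
|z1|+|z2| = 6.6708 + 3.2000 = 9.8708

|z1+z2| = 6.7186 ≤ |z1|+|z2| = 9.8708 (verified)


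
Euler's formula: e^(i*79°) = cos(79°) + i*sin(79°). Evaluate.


cos(79°) = 0.1908
sin(79°) = 0.9816

e^(i*79°) = 0.1908 + 0.9816i


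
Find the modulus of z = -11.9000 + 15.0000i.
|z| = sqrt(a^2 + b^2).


|z| = sqrt((-11.9)^2 + 15^2) = sqrt(141.61 + 225) = sqrt(366.61) = 19.1471

|z| = 19.1471


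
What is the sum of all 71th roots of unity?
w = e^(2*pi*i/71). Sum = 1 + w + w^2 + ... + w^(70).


The sum of all 71th roots of unity is 0.
Geometric series: (1 - w^71)/(1 - w) = (1-1)/(1-w) = 0 since w^71 = 1, w ≠ 1.
Alternatively: coefficient of z^70 in z^71 - 1 is 0.

0


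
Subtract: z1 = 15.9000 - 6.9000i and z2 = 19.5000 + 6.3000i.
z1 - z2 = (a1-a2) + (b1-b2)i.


Real: 15.9 - 19.5 = -3.6
Imag: -6.9 - 6.3 = -13.2

-3.6000 - 13.2000i


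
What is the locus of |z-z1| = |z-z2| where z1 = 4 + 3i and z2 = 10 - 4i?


Equal distances means the locus is the perpendicular bisector of z1 and z2.
Midpoint = ((4+10)/2, (3+(-4))/2) = (7.0000, -0.5000)

Perpendicular bisector through (7.0000, -0.5000)


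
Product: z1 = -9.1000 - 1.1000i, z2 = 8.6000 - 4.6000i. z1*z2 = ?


Real = -9.1*8.6 - (-1.1)*(-4.6) = -78.26 - 5.06 = -83.32
Imag = -9.1*(-4.6) + 8.6*(-1.1) = 41.86 - (9.46) = 32.4

-83.3200 + 32.4000i


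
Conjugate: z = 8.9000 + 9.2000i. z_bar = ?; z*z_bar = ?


z_bar = 8.9000 - 9.2000i
z*z_bar = 8.9^2 + 9.2^2 = 79.21 + 84.64 = 163.85

z_bar = 8.9000 - 9.2000i, z*z_bar = 163.85


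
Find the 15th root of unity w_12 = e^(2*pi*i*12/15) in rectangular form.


Angle = 360*12/15 = 288°
a = cos(288°) = 0.3090
b = sin(288°) = -0.9511

0.3090 - 0.9511i


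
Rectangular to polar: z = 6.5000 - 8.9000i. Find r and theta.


r = sqrt(42.25+79.21) = sqrt(121.46) = 11.0209
theta = atan2(-8.9, 6.5) = -53.8580 degrees

r = 11.0209, theta = -53.8580 degrees


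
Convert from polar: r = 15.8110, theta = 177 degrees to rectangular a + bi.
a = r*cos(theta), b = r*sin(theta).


a = 15.8110*cos(177°) = 15.8110*(-0.99863) = -15.7893
b = 15.8110*sin(177°) = 15.8110*0.05234 = 0.8275

-15.7893 + 0.8275i


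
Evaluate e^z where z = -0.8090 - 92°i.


e^-0.8090 = 0.4453
cos(-92°) = -0.0349
sin(-92°) = -0.9994
Real = 0.4453*(-0.0349) = -0.0155
Imag = 0.4453*(-0.9994) = -0.4450

-0.0155 - 0.4450i


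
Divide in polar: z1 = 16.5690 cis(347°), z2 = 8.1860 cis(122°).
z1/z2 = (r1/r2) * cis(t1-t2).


r = 16.5690 / 8.1860 = 2.0241
theta = 347° - 122° = 225° = 225° (mod 360)

2.0241 cis(225°)


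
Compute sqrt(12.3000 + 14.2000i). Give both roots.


|z| = sqrt(151.29+201.64) = 18.7864
sqrt((|z|+a)/2) = sqrt((18.7864+12.3)/2) = sqrt(15.5432) = 3.9425
sqrt((|z|-a)/2) = sqrt((18.7864-12.3)/2) = sqrt(3.2432) = 1.8009

±(3.9425 + 1.8009i) i.e. 3.9425 + 1.8009i and -3.9425 - 1.8009i


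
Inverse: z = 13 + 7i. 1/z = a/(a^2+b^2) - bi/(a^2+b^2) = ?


|z|^2 = 169+49 = 218
1/z = (13 - 7i)/218

1/z = 0.0596 - 0.0321i


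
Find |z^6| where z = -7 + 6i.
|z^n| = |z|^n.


|z| = sqrt(49+36) = sqrt(85) = 9.2195
|z^6| = |z|^6 = (sqrt(85))^6 = 85^3 = 614125

|z^6| = 614125


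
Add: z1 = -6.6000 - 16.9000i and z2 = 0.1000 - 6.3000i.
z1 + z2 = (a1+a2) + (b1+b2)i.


Real: -6.6 + 0.1 = -6.5
Imag: -16.9 - 6.3 = -23.2

-6.5000 - 23.2000i


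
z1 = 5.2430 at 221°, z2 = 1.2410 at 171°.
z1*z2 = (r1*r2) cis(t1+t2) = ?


r = 5.2430 * 1.2410 = 6.5066
theta = 221° + 171° = 392° = 32° (mod 360)

6.5066 cis(32°)


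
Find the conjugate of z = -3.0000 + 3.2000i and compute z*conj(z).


z_bar = -3.0000 - 3.2000i
z*z_bar = (-3)^2 + 3.2^2 = 9 + 10.24 = 19.24

z_bar = -3.0000 - 3.2000i, z*z_bar = 19.24


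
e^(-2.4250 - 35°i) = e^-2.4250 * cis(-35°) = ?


e^-2.4250 = 0.088478
cos(-35°) = 0.8192
sin(-35°) = -0.57358
Real = 0.088478*0.8192 = 0.0725
Imag = 0.088478*(-0.57358) = -0.0507

0.0725 - 0.0507i


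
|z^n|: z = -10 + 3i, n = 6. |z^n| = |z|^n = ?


|z| = sqrt(100+9) = sqrt(109) = 10.4403
|z^6| = |z|^6 = (sqrt(109))^6 = 109^3 = 1295029

|z^6| = 1295029


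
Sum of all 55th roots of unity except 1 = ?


With w = e^(2*pi*i/55), all 55 of the 55th roots of unity w^0 = 1, w, ..., w^(54) sum to 0: 1 + w + ... + w^(54) = (1 - w^55)/(1 - w) = 0 since w^55 = 1, w ≠ 1.
Removing the root 1: w + w^2 + ... + w^(54) = 0 - 1 = -1

Sum = -1


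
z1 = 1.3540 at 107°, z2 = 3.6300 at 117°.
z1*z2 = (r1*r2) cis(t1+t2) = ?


r = 1.3540 * 3.6300 = 4.9150
theta = 107° + 117° = 224° = 224° (mod 360)

4.9150 cis(224°)


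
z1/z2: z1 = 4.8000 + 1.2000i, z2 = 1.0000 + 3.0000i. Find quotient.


Conjugate of z2 = 1.0000 - 3.0000i
Numerator: (4.8000 + 1.2000i)(1.0000 - 3.0000i) = 8.4000 - 13.2000i
Denominator: 1^2 + 3^2 = 10
Result = (8.4000 - 13.2000i)/10

0.8400 - 1.3200i


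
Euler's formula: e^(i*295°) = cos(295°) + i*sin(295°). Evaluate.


cos(295°) = 0.4226
sin(295°) = -0.9063

e^(i*295°) = 0.4226 - 0.9063i


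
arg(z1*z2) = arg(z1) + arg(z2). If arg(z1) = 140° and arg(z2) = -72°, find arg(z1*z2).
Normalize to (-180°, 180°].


arg(z1*z2) = 140° - 72° = 68°
Normalized to (-180°, 180°]: 68°

68°


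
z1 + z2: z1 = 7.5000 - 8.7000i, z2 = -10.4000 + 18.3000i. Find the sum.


Real: 7.5 - 10.4 = -2.9
Imag: -8.7 + 18.3 = 9.6

-2.9000 + 9.6000i


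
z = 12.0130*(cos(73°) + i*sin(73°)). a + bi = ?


a = 12.0130*cos(73°) = 12.0130*0.292372 = 3.5123
b = 12.0130*sin(73°) = 12.0130*0.956305 = 11.4881

3.5123 + 11.4881i


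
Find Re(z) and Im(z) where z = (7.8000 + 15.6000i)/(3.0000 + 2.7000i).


Multiply by conjugate: (7.8000 + 15.6000i)(3.0000 - 2.7000i) / (3^2 + 2.7^2)
Numerator real = 7.8*3 + 15.6*2.7 = 65.52
Numerator imag = 15.6*3 - 7.8*2.7 = 25.74
Denominator = 16.29
Re(z) = 65.52/16.29 = 4.0221
Im(z) = 25.74/16.29 = 1.5801

Re(z) = 4.0221, Im(z) = 1.5801


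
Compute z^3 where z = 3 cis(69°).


r^3 = 3^3 = 27
n*theta = 3*69° = 207° = 207° (mod 360)
a = 27*cos(207°) = -24.0572
b = 27*sin(207°) = -12.2577

27 cis(207°) = -24.0572 - 12.2577i


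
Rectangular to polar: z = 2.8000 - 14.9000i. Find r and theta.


r = sqrt(7.84+222.01) = sqrt(229.85) = 15.1608
theta = atan2(-14.9, 2.8) = -79.3571 degrees

r = 15.1608, theta = -79.3571 degrees


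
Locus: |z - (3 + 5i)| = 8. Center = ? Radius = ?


|z - z0| = r is a circle with center z0 and radius r.
Center = (3, 5), radius = 8

Circle with center (3, 5) and radius 8


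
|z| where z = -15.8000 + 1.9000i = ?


|z| = sqrt((-15.8)^2 + 1.9^2) = sqrt(249.64 + 3.61) = sqrt(253.25) = 15.9138

|z| = 15.9138


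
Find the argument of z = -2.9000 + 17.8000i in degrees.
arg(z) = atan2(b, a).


Re = -2.9, Im = 17.8
arg = atan2(17.8, -2.9) = 99.2534 degrees

arg(z) = 99.2534 degrees


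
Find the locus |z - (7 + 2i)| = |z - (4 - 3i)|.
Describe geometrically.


Equal distances means the locus is the perpendicular bisector of z1 and z2.
Midpoint = ((7+4)/2, (2+(-3))/2) = (5.5000, -0.5000)

Perpendicular bisector through (5.5000, -0.5000)


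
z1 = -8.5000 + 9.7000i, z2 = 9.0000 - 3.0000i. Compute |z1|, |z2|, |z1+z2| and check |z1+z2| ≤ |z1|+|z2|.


|z1| = sqrt((-8.5)^2 + 9.7^2) = sqrt(166.34) = 12.8973
|z2| = sqrt(9^2 + (-3)^2) = sqrt(90) = 9.4868
z1+z2 = 0.5000 + 6.7000i
|z1+z2| = sqrt(45.14) = 6.7186
|z1|+|z2| = 12.8973 + 9.4868 = 22.3841

|z1+z2| = 6.7186 ≤ |z1|+|z2| = 22.3841 (verified)


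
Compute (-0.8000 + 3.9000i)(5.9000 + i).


Real = -0.8*5.9 - 3.9*1 = -4.72 - 3.9 = -8.62
Imag = -0.8*1 + 5.9*3.9 = -0.8 + 23.01 = 22.21

-8.6200 + 22.2100i


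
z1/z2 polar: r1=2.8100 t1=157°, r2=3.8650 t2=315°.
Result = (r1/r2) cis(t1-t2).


r = 2.8100 / 3.8650 = 0.7270
theta = 157° - 315° = -158° = 202° (mod 360)

0.7270 cis(202°)


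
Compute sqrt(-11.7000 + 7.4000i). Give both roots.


|z| = sqrt(136.89+54.76) = 13.8438
sqrt((|z|+a)/2) = sqrt((13.8438+(-11.7))/2) = sqrt(1.0719) = 1.0353
sqrt((|z|-a)/2) = sqrt((13.8438-(-11.7))/2) = sqrt(12.7719) = 3.5738

±(1.0353 + 3.5738i) i.e. 1.0353 + 3.5738i and -1.0353 - 3.5738i


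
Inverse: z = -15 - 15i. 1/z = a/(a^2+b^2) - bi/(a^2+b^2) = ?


|z|^2 = 225+225 = 450
1/z = (-15 + 15i)/450

1/z = -0.0333 + 0.0333i


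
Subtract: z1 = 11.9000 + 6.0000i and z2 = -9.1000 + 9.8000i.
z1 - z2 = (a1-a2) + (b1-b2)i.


Real: 11.9 + 9.1 = 21
Imag: 6 - 9.8 = -3.8

21.0000 - 3.8000i


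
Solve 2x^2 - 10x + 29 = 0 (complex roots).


disc = (-10)^2 - 4*2*29 = 100 - 232 = -132
sqrt(|disc|) = sqrt(132) = 11.4891
Real part = 10/(2*2) = 2.5000
Imag part = 11.4891/(2*2) = 2.8723

2.5000 ± 2.8723i


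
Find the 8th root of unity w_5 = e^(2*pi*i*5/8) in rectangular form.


Angle = 360*5/8 = 225°
a = cos(225°) = -0.7071
b = sin(225°) = -0.7071

-0.7071 - 0.7071i


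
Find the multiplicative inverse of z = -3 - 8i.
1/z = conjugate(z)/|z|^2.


|z|^2 = 9+64 = 73
1/z = (-3 + 8i)/73

1/z = -0.0411 + 0.1096i


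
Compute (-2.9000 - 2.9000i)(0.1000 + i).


Real = -2.9*0.1 - (-2.9)*1 = -0.29 - (-2.9) = 2.61
Imag = -2.9*1 + 0.1*(-2.9) = -2.9 - (0.29) = -3.19

2.6100 - 3.1900i


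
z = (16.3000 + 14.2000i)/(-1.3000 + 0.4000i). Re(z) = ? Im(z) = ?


Multiply by conjugate: (16.3000 + 14.2000i)(-1.3000 - 0.4000i) / ((-1.3)^2 + 0.4^2)
Numerator real = 16.3*(-1.3) + 14.2*0.4 = -15.51
Numerator imag = 14.2*(-1.3) - 16.3*0.4 = -24.98
Denominator = 1.85
Re(z) = -15.51/1.85 = -8.3838
Im(z) = -24.98/1.85 = -13.5027

Re(z) = -8.3838, Im(z) = -13.5027


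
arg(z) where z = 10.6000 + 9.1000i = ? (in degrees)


Re = 10.6, Im = 9.1
arg = atan2(9.1, 10.6) = 40.6458 degrees

arg(z) = 40.6458 degrees


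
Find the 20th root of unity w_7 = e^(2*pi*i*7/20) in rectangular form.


Angle = 360*7/20 = 126°
a = cos(126°) = -0.5878
b = sin(126°) = 0.8090

-0.5878 + 0.8090i


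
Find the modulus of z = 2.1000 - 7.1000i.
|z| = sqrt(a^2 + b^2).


|z| = sqrt(2.1^2 + (-7.1)^2) = sqrt(4.41 + 50.41) = sqrt(54.82) = 7.4041

|z| = 7.4041


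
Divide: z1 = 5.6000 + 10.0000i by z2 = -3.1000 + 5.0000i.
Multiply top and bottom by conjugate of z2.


Conjugate of z2 = -3.1000 - 5.0000i
Numerator: (5.6000 + 10.0000i)(-3.1000 - 5.0000i) = 32.6400 - 59.0000i
Denominator: (-3.1)^2 + 5^2 = 34.61
Result = (32.6400 - 59.0000i)/34.61

0.9431 - 1.7047i


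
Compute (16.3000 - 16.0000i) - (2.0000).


Real: 16.3 - 2 = 14.3
Imag: -16 - 0 = -16

14.3000 - 16.0000i


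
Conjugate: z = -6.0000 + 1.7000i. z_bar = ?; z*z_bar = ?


z_bar = -6.0000 - 1.7000i
z*z_bar = (-6)^2 + 1.7^2 = 36 + 2.89 = 38.89

z_bar = -6.0000 - 1.7000i, z*z_bar = 38.89


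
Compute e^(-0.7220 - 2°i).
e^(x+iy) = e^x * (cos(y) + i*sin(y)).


e^-0.7220 = 0.4858
cos(-2°) = 0.9994
sin(-2°) = -0.0349
Real = 0.4858*0.9994 = 0.4855
Imag = 0.4858*(-0.0349) = -0.0170

0.4855 - 0.0170i


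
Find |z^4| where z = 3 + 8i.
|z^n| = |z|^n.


|z| = sqrt(9+64) = sqrt(73) = 8.5440
|z^4| = |z|^4 = (sqrt(73))^4 = 73^2 = 5329

|z^4| = 5329


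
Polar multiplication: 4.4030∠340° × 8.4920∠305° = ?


r = 4.4030 * 8.4920 = 37.3903
theta = 340° + 305° = 645° = 285° (mod 360)

37.3903 cis(285°)


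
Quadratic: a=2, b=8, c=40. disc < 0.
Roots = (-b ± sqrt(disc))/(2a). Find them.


disc = 8^2 - 4*2*40 = 64 - 320 = -256
sqrt(|disc|) = sqrt(256) = 16.0000
Real part = -8/(2*2) = -2.0000
Imag part = 16.0000/(2*2) = 4.0000

-2.0000 ± 4.0000i


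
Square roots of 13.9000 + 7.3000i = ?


|z| = sqrt(193.21+53.29) = 15.7003
sqrt((|z|+a)/2) = sqrt((15.7003+13.9)/2) = sqrt(14.8002) = 3.8471
sqrt((|z|-a)/2) = sqrt((15.7003-13.9)/2) = sqrt(0.9002) = 0.9488

±(3.8471 + 0.9488i) i.e. 3.8471 + 0.9488i and -3.8471 - 0.9488i


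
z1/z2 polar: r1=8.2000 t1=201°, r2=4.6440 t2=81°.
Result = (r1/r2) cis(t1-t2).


r = 8.2000 / 4.6440 = 1.7657
theta = 201° - 81° = 120° = 120° (mod 360)

1.7657 cis(120°)


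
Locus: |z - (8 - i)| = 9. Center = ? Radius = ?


|z - z0| = r is a circle with center z0 and radius r.
Center = (8, -1), radius = 9

Circle with center (8, -1) and radius 9


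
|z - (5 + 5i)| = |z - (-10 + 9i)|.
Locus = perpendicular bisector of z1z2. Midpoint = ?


Equal distances means the locus is the perpendicular bisector of z1 and z2.
Midpoint = ((5+(-10))/2, (5+9)/2) = (-2.5000, 7.0000)

Perpendicular bisector through (-2.5000, 7.0000)


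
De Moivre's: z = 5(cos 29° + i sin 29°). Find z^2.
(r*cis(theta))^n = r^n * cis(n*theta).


r^2 = 5^2 = 25
n*theta = 2*29° = 58° = 58° (mod 360)
a = 25*cos(58°) = 13.2480
b = 25*sin(58°) = 21.2012

25 cis(58°) = 13.2480 + 21.2012i


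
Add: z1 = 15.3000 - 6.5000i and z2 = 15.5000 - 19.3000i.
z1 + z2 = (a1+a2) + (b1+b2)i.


Real: 15.3 + 15.5 = 30.8
Imag: -6.5 - 19.3 = -25.8

30.8000 - 25.8000i


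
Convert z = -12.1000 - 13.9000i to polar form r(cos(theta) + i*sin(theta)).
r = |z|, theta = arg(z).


r = sqrt(146.41+193.21) = sqrt(339.62) = 18.4288
theta = atan2(-13.9, -12.1) = -131.0397 degrees

r = 18.4288, theta = -131.0397 degrees


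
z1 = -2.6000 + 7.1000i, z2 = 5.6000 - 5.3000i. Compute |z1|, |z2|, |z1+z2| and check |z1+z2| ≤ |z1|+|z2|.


|z1| = sqrt((-2.6)^2 + 7.1^2) = sqrt(57.17) = 7.5611
|z2| = sqrt(5.6^2 + (-5.3)^2) = sqrt(59.45) = 7.7104
z1+z2 = 3.0000 + 1.8000i
|z1+z2| = sqrt(12.24) = 3.4986
|z1|+|z2| = 7.5611 + 7.7104 = 15.2715

|z1+z2| = 3.4986 ≤ |z1|+|z2| = 15.2715 (verified)


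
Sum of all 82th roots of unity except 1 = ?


With w = e^(2*pi*i/82), all 82 of the 82th roots of unity w^0 = 1, w, ..., w^(81) sum to 0: 1 + w + ... + w^(81) = (1 - w^82)/(1 - w) = 0 since w^82 = 1, w ≠ 1.
Removing the root 1: w + w^2 + ... + w^(81) = 0 - 1 = -1

Sum = -1


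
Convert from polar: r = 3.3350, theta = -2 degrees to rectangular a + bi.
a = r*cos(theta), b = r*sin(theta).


a = 3.3350*cos(-2°) = 3.3350*0.9994 = 3.3330
b = 3.3350*sin(-2°) = 3.3350*(-0.0349) = -0.1164

3.3330 - 0.1164i


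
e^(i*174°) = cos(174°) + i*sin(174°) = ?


cos(174°) = -0.9945
sin(174°) = 0.1045

e^(i*174°) = -0.9945 + 0.1045i


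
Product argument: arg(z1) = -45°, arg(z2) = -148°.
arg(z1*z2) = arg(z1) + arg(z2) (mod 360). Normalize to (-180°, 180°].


arg(z1*z2) = -45° - 148° = -193°
Normalized to (-180°, 180°]: 167°

167°


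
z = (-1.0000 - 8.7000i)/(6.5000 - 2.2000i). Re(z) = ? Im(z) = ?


Multiply by conjugate: (-1.0000 - 8.7000i)(6.5000 + 2.2000i) / (6.5^2 + (-2.2)^2)
Numerator real = -1*6.5 - (8.7)*(-2.2) = 12.64
Numerator imag = -8.7*6.5 - (-1)*(-2.2) = -58.75
Denominator = 47.09
Re(z) = 12.64/47.09 = 0.2684
Im(z) = -58.75/47.09 = -1.2476

Re(z) = 0.2684, Im(z) = -1.2476


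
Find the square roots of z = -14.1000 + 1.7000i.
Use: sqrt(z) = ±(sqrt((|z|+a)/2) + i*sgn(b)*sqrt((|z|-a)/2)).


|z| = sqrt(198.81+2.89) = 14.2021
sqrt((|z|+a)/2) = sqrt((14.2021+(-14.1))/2) = sqrt(0.0511) = 0.2260
sqrt((|z|-a)/2) = sqrt((14.2021-(-14.1))/2) = sqrt(14.1511) = 3.7618

±(0.2260 + 3.7618i) i.e. 0.2260 + 3.7618i and -0.2260 - 3.7618i


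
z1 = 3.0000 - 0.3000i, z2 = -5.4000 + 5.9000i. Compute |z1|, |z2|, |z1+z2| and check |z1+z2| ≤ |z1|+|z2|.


|z1| = sqrt(3^2 + (-0.3)^2) = sqrt(9.09) = 3.0150
|z2| = sqrt((-5.4)^2 + 5.9^2) = sqrt(63.97) = 7.9981
z1+z2 = -2.4000 + 5.6000i
|z1+z2| = sqrt(37.12) = 6.0926
|z1|+|z2| = 3.0150 + 7.9981 = 11.0131

|z1+z2| = 6.0926 ≤ |z1|+|z2| = 11.0131 (verified)


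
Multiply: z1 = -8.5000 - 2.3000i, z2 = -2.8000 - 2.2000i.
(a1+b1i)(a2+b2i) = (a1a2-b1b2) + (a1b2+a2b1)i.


Real = -8.5*(-2.8) - (-2.3)*(-2.2) = 23.8 - 5.06 = 18.74
Imag = -8.5*(-2.2) - (2.8)*(-2.3) = 18.7 + 6.44 = 25.14

18.7400 + 25.1400i


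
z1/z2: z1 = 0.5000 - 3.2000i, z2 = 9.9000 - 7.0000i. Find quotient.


Conjugate of z2 = 9.9000 + 7.0000i
Numerator: (0.5000 - 3.2000i)(9.9000 + 7.0000i) = 27.3500 - 28.1800i
Denominator: 9.9^2 + (-7)^2 = 147.01
Result = (27.3500 - 28.1800i)/147.01

0.1860 - 0.1917i


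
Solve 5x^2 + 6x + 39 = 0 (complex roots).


disc = 6^2 - 4*5*39 = 36 - 780 = -744
sqrt(|disc|) = sqrt(744) = 27.2764
Real part = -6/(2*5) = -0.6000
Imag part = 27.2764/(2*5) = 2.7276

-0.6000 ± 2.7276i


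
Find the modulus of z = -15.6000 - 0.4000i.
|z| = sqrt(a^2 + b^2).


|z| = sqrt((-15.6)^2 + (-0.4)^2) = sqrt(243.36 + 0.16) = sqrt(243.52) = 15.6051

|z| = 15.6051


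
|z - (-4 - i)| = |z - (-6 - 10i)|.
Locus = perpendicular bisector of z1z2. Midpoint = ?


Equal distances means the locus is the perpendicular bisector of z1 and z2.
Midpoint = ((-4+(-6))/2, (-1+(-10))/2) = (-5.0000, -5.5000)

Perpendicular bisector through (-5.0000, -5.5000)


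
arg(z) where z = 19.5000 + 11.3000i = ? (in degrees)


Re = 19.5, Im = 11.3
arg = atan2(11.3, 19.5) = 30.0917 degrees

arg(z) = 30.0917 degrees


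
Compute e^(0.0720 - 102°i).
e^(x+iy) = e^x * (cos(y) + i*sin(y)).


e^0.0720 = 1.0747
cos(-102°) = -0.2079
sin(-102°) = -0.9781
Real = 1.0747*(-0.2079) = -0.2234
Imag = 1.0747*(-0.9781) = -1.0512

-0.2234 - 1.0512i


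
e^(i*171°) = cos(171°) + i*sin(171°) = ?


cos(171°) = -0.9877
sin(171°) = 0.1564

e^(i*171°) = -0.9877 + 0.1564i


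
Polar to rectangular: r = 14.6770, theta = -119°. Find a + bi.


a = 14.6770*cos(-119°) = 14.6770*(-0.48481) = -7.1156
b = 14.6770*sin(-119°) = 14.6770*(-0.87462) = -12.8368

-7.1156 - 12.8368i


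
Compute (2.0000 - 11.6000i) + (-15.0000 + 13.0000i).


Real: 2 - 15 = -13
Imag: -11.6 + 13 = 1.4

-13.0000 + 1.4000i


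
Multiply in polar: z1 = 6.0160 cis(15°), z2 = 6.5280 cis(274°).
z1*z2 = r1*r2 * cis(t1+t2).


r = 6.0160 * 6.5280 = 39.2724
theta = 15° + 274° = 289° = 289° (mod 360)

39.2724 cis(289°)


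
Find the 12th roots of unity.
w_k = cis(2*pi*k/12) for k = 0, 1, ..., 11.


The 12th roots of unity are cis(360k/12°) for k=0..11
Angle step = 360/12 = 30°
Primitive root: cis(30°)
Primitive root = 0.8660 + 0.5000i

12 roots at angles: 0°, 30°, 60°, 90°, 120°, 150°, 180°, 210°, 240°, 270°, 300°, 330°


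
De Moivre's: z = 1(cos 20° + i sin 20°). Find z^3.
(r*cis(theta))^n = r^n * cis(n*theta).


r^3 = 1^3 = 1
n*theta = 3*20° = 60° = 60° (mod 360)
a = 1*cos(60°) = 0.5000
b = 1*sin(60°) = 0.8660

1 cis(60°) = 0.5000 + 0.8660i


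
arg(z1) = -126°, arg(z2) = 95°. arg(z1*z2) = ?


arg(z1*z2) = -126° + 95° = -31°
Normalized to (-180°, 180°]: -31°

-31°


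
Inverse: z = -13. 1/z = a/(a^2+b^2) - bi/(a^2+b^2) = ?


|z|^2 = 169+0 = 169
1/z = (-13 - 0i)/169

1/z = -0.0769 + 0i


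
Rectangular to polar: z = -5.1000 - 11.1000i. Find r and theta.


r = sqrt(26.01+123.21) = sqrt(149.22) = 12.2156
theta = atan2(-11.1, -5.1) = -114.6769 degrees

r = 12.2156, theta = -114.6769 degrees


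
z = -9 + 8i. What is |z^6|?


|z| = sqrt(81+64) = sqrt(145) = 12.0416
|z^6| = |z|^6 = (sqrt(145))^6 = 145^3 = 3048625

|z^6| = 3048625


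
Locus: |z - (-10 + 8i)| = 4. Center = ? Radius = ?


|z - z0| = r is a circle with center z0 and radius r.
Center = (-10, 8), radius = 4

Circle with center (-10, 8) and radius 4


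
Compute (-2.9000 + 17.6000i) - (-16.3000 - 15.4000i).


Real: -2.9 + 16.3 = 13.4
Imag: 17.6 + 15.4 = 33

13.4000 + 33.0000i


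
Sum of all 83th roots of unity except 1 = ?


With w = e^(2*pi*i/83), all 83 of the 83th roots of unity w^0 = 1, w, ..., w^(82) sum to 0: 1 + w + ... + w^(82) = (1 - w^83)/(1 - w) = 0 since w^83 = 1, w ≠ 1.
Removing the root 1: w + w^2 + ... + w^(82) = 0 - 1 = -1

Sum = -1


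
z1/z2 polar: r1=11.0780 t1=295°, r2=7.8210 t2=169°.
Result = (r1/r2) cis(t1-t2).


r = 11.0780 / 7.8210 = 1.4164
theta = 295° - 169° = 126° = 126° (mod 360)

1.4164 cis(126°)


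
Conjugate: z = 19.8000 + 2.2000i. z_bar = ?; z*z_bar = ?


z_bar = 19.8000 - 2.2000i
z*z_bar = 19.8^2 + 2.2^2 = 392.04 + 4.84 = 396.88

z_bar = 19.8000 - 2.2000i, z*z_bar = 396.88


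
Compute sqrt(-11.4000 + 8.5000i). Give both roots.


|z| = sqrt(129.96+72.25) = 14.2201
sqrt((|z|+a)/2) = sqrt((14.2201+(-11.4))/2) = sqrt(1.4100) = 1.1874
sqrt((|z|-a)/2) = sqrt((14.2201-(-11.4))/2) = sqrt(12.8100) = 3.5791

±(1.1874 + 3.5791i) i.e. 1.1874 + 3.5791i and -1.1874 - 3.5791i


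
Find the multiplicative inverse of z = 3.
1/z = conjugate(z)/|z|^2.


|z|^2 = 9+0 = 9
1/z = (3 - 0i)/9

1/z = 0.3333 + 0i


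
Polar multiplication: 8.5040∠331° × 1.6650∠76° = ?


r = 8.5040 * 1.6650 = 14.1592
theta = 331° + 76° = 407° = 47° (mod 360)

14.1592 cis(47°)


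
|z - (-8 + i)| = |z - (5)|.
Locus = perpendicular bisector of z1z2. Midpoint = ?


Equal distances means the locus is the perpendicular bisector of z1 and z2.
Midpoint = ((-8+5)/2, (1+0)/2) = (-1.5000, 0.5000)

Perpendicular bisector through (-1.5000, 0.5000)


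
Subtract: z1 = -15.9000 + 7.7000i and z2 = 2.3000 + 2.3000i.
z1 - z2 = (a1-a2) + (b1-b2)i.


Real: -15.9 - 2.3 = -18.2
Imag: 7.7 - 2.3 = 5.4

-18.2000 + 5.4000i


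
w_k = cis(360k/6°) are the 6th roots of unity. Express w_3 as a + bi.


Angle = 360*3/6 = 180°
a = cos(180°) = -1.0000
b = sin(180°) = 0

-1.0000 + 0i


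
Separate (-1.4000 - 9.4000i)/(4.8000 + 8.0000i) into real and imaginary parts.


Multiply by conjugate: (-1.4000 - 9.4000i)(4.8000 - 8.0000i) / (4.8^2 + 8^2)
Numerator real = -1.4*4.8 - (9.4)*8 = -81.92
Numerator imag = -9.4*4.8 - (-1.4)*8 = -33.92
Denominator = 87.04
Re(z) = -81.92/87.04 = -0.9412
Im(z) = -33.92/87.04 = -0.3897

Re(z) = -0.9412, Im(z) = -0.3897


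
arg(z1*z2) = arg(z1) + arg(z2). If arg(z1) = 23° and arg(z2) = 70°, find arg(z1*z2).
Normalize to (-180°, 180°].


arg(z1*z2) = 23° + 70° = 93°
Normalized to (-180°, 180°]: 93°

93°


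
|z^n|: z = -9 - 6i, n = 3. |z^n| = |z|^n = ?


|z| = sqrt(81+36) = sqrt(117) = 10.8167
|z^3| = |z|^3 = (sqrt(117))^3 = 117*sqrt(117)

|z^3| = 117*sqrt(117) ≈ 1265.5485


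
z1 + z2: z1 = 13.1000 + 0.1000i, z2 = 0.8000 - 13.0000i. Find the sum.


Real: 13.1 + 0.8 = 13.9
Imag: 0.1 - 13 = -12.9

13.9000 - 12.9000i


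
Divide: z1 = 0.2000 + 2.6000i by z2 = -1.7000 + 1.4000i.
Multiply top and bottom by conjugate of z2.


Conjugate of z2 = -1.7000 - 1.4000i
Numerator: (0.2000 + 2.6000i)(-1.7000 - 1.4000i) = 3.3000 - 4.7000i
Denominator: (-1.7)^2 + 1.4^2 = 4.85
Result = (3.3000 - 4.7000i)/4.85

0.6804 - 0.9691i


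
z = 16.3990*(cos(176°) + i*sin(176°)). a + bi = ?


a = 16.3990*cos(176°) = 16.3990*(-0.997564) = -16.3591
b = 16.3990*sin(176°) = 16.3990*0.069756 = 1.1439

-16.3591 + 1.1439i


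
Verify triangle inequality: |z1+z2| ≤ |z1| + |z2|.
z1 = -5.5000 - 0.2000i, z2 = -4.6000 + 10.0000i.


|z1| = sqrt((-5.5)^2 + (-0.2)^2) = sqrt(30.29) = 5.5036
|z2| = sqrt((-4.6)^2 + 10^2) = sqrt(121.16) = 11.0073
z1+z2 = -10.1000 + 9.8000i
|z1+z2| = sqrt(198.05) = 14.0730
|z1|+|z2| = 5.5036 + 11.0073 = 16.5109

|z1+z2| = 14.0730 ≤ |z1|+|z2| = 16.5109 (verified)


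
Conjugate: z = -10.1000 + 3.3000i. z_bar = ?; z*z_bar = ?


z_bar = -10.1000 - 3.3000i
z*z_bar = (-10.1)^2 + 3.3^2 = 102.01 + 10.89 = 112.9

z_bar = -10.1000 - 3.3000i, z*z_bar = 112.9


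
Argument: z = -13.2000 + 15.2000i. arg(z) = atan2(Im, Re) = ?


Re = -13.2, Im = 15.2
arg = atan2(15.2, -13.2) = 130.9717 degrees

arg(z) = 130.9717 degrees


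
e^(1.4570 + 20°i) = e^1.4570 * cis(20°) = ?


e^1.4570 = 4.2931
cos(20°) = 0.9397
sin(20°) = 0.34202
Real = 4.2931*0.9397 = 4.0342
Imag = 4.2931*0.34202 = 1.4683

4.0342 + 1.4683i


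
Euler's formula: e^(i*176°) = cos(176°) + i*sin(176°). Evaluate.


cos(176°) = -0.9976
sin(176°) = 0.0698

e^(i*176°) = -0.9976 + 0.0698i


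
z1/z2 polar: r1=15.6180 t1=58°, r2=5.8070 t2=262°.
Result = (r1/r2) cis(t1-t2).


r = 15.6180 / 5.8070 = 2.6895
theta = 58° - 262° = -204° = 156° (mod 360)

2.6895 cis(156°)


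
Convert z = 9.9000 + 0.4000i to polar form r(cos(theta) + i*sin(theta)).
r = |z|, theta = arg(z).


r = sqrt(98.01+0.16) = sqrt(98.17) = 9.9081
theta = atan2(0.4, 9.9) = 2.3137 degrees

r = 9.9081, theta = 2.3137 degrees


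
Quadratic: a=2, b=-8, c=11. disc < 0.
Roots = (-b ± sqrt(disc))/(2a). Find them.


disc = (-8)^2 - 4*2*11 = 64 - 88 = -24
sqrt(|disc|) = sqrt(24) = 4.8990
Real part = 8/(2*2) = 2.0000
Imag part = 4.8990/(2*2) = 1.2247

2.0000 ± 1.2247i


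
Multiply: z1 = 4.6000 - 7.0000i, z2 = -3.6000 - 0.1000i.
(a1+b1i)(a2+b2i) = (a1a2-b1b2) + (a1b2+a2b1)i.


Real = 4.6*(-3.6) - (-7)*(-0.1) = -16.56 - 0.7 = -17.26
Imag = 4.6*(-0.1) - (3.6)*(-7) = -0.46 + 25.2 = 24.74

-17.2600 + 24.7400i


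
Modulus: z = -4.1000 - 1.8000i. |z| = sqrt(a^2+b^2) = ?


|z| = sqrt((-4.1)^2 + (-1.8)^2) = sqrt(16.81 + 3.24) = sqrt(20.05) = 4.4777

|z| = 4.4777


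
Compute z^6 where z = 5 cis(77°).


r^6 = 5^6 = 15625
n*theta = 6*77° = 462° = 102° (mod 360)
a = 15625*cos(102°) = -3248.6202
b = 15625*sin(102°) = 15283.5563

15625 cis(102°) = -3248.6202 + 15283.5563i


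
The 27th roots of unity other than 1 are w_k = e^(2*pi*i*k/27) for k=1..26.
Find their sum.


With w = e^(2*pi*i/27), all 27 of the 27th roots of unity w^0 = 1, w, ..., w^(26) sum to 0: 1 + w + ... + w^(26) = (1 - w^27)/(1 - w) = 0 since w^27 = 1, w ≠ 1.
Removing the root 1: w + w^2 + ... + w^(26) = 0 - 1 = -1

Sum = -1


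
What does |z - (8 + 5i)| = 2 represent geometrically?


|z - z0| = r is a circle with center z0 and radius r.
Center = (8, 5), radius = 2

Circle with center (8, 5) and radius 2


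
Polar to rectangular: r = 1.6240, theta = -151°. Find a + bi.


a = 1.6240*cos(-151°) = 1.6240*(-0.8746) = -1.4204
b = 1.6240*sin(-151°) = 1.6240*(-0.4848) = -0.7873

-1.4204 - 0.7873i


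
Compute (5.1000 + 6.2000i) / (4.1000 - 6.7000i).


Conjugate of z2 = 4.1000 + 6.7000i
Numerator: (5.1000 + 6.2000i)(4.1000 + 6.7000i) = -20.6300 + 59.5900i
Denominator: 4.1^2 + (-6.7)^2 = 61.7
Result = (-20.6300 + 59.5900i)/61.7

-0.3344 + 0.9658i


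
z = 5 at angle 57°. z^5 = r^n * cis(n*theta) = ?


r^5 = 5^5 = 3125
n*theta = 5*57° = 285° = 285° (mod 360)
a = 3125*cos(285°) = 808.8095
b = 3125*sin(285°) = -3018.5182

3125 cis(285°) = 808.8095 - 3018.5182i


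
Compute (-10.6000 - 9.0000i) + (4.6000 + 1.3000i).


Real: -10.6 + 4.6 = -6
Imag: -9 + 1.3 = -7.7

-6.0000 - 7.7000i


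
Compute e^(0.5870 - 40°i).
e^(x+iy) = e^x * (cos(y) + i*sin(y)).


e^0.5870 = 1.7986
cos(-40°) = 0.76604
sin(-40°) = -0.6428
Real = 1.7986*0.76604 = 1.3778
Imag = 1.7986*(-0.6428) = -1.1561

1.3778 - 1.1561i


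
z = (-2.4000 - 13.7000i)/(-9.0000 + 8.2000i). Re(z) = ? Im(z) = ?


Multiply by conjugate: (-2.4000 - 13.7000i)(-9.0000 - 8.2000i) / ((-9)^2 + 8.2^2)
Numerator real = -2.4*(-9) - (13.7)*8.2 = -90.74
Numerator imag = -13.7*(-9) - (-2.4)*8.2 = 142.98
Denominator = 148.24
Re(z) = -90.74/148.24 = -0.6121
Im(z) = 142.98/148.24 = 0.9645

Re(z) = -0.6121, Im(z) = 0.9645


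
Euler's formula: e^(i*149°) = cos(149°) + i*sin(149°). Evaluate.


cos(149°) = -0.8572
sin(149°) = 0.5150

e^(i*149°) = -0.8572 + 0.5150i


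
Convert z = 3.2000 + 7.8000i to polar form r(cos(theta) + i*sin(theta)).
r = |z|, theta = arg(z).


r = sqrt(10.24+60.84) = sqrt(71.08) = 8.4309
theta = atan2(7.8, 3.2) = 67.6938 degrees

r = 8.4309, theta = 67.6938 degrees


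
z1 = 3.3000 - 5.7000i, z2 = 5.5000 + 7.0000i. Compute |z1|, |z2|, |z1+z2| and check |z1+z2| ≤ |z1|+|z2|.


|z1| = sqrt(3.3^2 + (-5.7)^2) = sqrt(43.38) = 6.5863
|z2| = sqrt(5.5^2 + 7^2) = sqrt(79.25) = 8.9022
z1+z2 = 8.8000 + 1.3000i
|z1+z2| = sqrt(79.13) = 8.8955
|z1|+|z2| = 6.5863 + 8.9022 = 15.4885

|z1+z2| = 8.8955 ≤ |z1|+|z2| = 15.4885 (verified)


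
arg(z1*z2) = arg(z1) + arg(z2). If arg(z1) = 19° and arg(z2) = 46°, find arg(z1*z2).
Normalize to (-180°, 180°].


arg(z1*z2) = 19° + 46° = 65°
Normalized to (-180°, 180°]: 65°

65°


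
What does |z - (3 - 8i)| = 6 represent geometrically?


|z - z0| = r is a circle with center z0 and radius r.
Center = (3, -8), radius = 6

Circle with center (3, -8) and radius 6


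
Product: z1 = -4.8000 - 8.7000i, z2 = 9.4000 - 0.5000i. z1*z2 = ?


Real = -4.8*9.4 - (-8.7)*(-0.5) = -45.12 - 4.35 = -49.47
Imag = -4.8*(-0.5) + 9.4*(-8.7) = 2.4 - (81.78) = -79.38

-49.4700 - 79.3800i


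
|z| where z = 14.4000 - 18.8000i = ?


|z| = sqrt(14.4^2 + (-18.8)^2) = sqrt(207.36 + 353.44) = sqrt(560.8) = 23.6812

|z| = 23.6812


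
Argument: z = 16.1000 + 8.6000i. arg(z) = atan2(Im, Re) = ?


Re = 16.1, Im = 8.6
arg = atan2(8.6, 16.1) = 28.1094 degrees

arg(z) = 28.1094 degrees


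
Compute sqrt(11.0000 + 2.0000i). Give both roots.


|z| = sqrt(121+4) = 11.1803
sqrt((|z|+a)/2) = sqrt((11.1803+11)/2) = sqrt(11.0902) = 3.3302
sqrt((|z|-a)/2) = sqrt((11.1803-11)/2) = sqrt(0.0902) = 0.3003

±(3.3302 + 0.3003i) i.e. 3.3302 + 0.3003i and -3.3302 - 0.3003i


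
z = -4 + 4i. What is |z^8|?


|z| = sqrt(16+16) = sqrt(32) = 5.6569
|z^8| = |z|^8 = (sqrt(32))^8 = 32^4 = 1048576

|z^8| = 1048576


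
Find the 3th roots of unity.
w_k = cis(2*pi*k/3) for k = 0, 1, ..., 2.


The 3th roots of unity are cis(360k/3°) for k=0..2
Angle step = 360/3 = 120°
Primitive root: cis(120°)
Primitive root = -0.5000 + 0.8660i

3 roots at angles: 0°, 120°, 240°


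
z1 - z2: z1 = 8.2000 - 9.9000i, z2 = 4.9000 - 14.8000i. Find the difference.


Real: 8.2 - 4.9 = 3.3
Imag: -9.9 + 14.8 = 4.9

3.3000 + 4.9000i


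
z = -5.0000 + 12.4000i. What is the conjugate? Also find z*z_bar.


z_bar = -5.0000 - 12.4000i
z*z_bar = (-5)^2 + 12.4^2 = 25 + 153.76 = 178.76

z_bar = -5.0000 - 12.4000i, z*z_bar = 178.76


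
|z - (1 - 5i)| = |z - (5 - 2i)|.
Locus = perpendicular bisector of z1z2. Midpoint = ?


Equal distances means the locus is the perpendicular bisector of z1 and z2.
Midpoint = ((1+5)/2, (-5+(-2))/2) = (3.0000, -3.5000)

Perpendicular bisector through (3.0000, -3.5000)


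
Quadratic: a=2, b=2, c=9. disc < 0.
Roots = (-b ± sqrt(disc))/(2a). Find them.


disc = 2^2 - 4*2*9 = 4 - 72 = -68
sqrt(|disc|) = sqrt(68) = 8.2462
Real part = -2/(2*2) = -0.5000
Imag part = 8.2462/(2*2) = 2.0616

-0.5000 ± 2.0616i


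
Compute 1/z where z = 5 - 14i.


|z|^2 = 25+196 = 221
1/z = (5 + 14i)/221

1/z = 0.0226 + 0.0633i


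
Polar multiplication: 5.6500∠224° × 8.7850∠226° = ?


r = 5.6500 * 8.7850 = 49.6353
theta = 224° + 226° = 450° = 90° (mod 360)

49.6353 cis(90°)


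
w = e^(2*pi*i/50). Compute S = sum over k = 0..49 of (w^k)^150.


The roots are w_k = w^k with w = e^(2*pi*i/50), and (w^k)^150 = (w^150)^k.
So S = 1 + u + u^2 + ... + u^(49) with u = w^150.
150 = 3*50 + 0, so 150 is a multiple of 50 and u = (w^50)^3 = 1.
Every one of the 50 terms equals 1: S = 50

S = 50


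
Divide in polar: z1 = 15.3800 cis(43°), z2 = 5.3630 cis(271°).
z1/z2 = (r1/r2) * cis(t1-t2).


r = 15.3800 / 5.3630 = 2.8678
theta = 43° - 271° = -228° = 132° (mod 360)

2.8678 cis(132°)


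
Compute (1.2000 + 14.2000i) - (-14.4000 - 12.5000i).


Real: 1.2 + 14.4 = 15.6
Imag: 14.2 + 12.5 = 26.7

15.6000 + 26.7000i


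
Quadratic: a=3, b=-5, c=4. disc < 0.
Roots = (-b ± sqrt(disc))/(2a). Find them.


disc = (-5)^2 - 4*3*4 = 25 - 48 = -23
sqrt(|disc|) = sqrt(23) = 4.7958
Real part = 5/(2*3) = 0.8333
Imag part = 4.7958/(2*3) = 0.7993

0.8333 ± 0.7993i


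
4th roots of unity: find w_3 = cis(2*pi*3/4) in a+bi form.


Angle = 360*3/4 = 270°
a = cos(270°) = 0
b = sin(270°) = -1.0000

0 - 1.0000i


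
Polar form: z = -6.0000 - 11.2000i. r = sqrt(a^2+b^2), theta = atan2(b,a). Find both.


r = sqrt(36+125.44) = sqrt(161.44) = 12.7059
theta = atan2(-11.2, -6) = -118.1786 degrees

r = 12.7059, theta = -118.1786 degrees


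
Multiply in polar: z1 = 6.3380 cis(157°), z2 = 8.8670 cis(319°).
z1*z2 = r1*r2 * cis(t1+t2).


r = 6.3380 * 8.8670 = 56.1990
theta = 157° + 319° = 476° = 116° (mod 360)

56.1990 cis(116°)


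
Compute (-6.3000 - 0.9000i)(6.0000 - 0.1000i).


Real = -6.3*6 - (-0.9)*(-0.1) = -37.8 - 0.09 = -37.89
Imag = -6.3*(-0.1) + 6*(-0.9) = 0.63 - (5.4) = -4.77

-37.8900 - 4.7700i


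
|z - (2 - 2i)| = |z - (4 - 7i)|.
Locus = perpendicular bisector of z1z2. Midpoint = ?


Equal distances means the locus is the perpendicular bisector of z1 and z2.
Midpoint = ((2+4)/2, (-2+(-7))/2) = (3.0000, -4.5000)

Perpendicular bisector through (3.0000, -4.5000)


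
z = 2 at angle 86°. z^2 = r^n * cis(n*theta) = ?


r^2 = 2^2 = 4
n*theta = 2*86° = 172° = 172° (mod 360)
a = 4*cos(172°) = -3.9611
b = 4*sin(172°) = 0.5567

4 cis(172°) = -3.9611 + 0.5567i


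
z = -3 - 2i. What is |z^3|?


|z| = sqrt(9+4) = sqrt(13) = 3.6056
|z^3| = |z|^3 = (sqrt(13))^3 = 13*sqrt(13)

|z^3| = 13*sqrt(13) ≈ 46.8722


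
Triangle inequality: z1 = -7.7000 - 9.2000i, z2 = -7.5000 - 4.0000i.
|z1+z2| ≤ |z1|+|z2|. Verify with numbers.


|z1| = sqrt((-7.7)^2 + (-9.2)^2) = sqrt(143.93) = 11.9971
|z2| = sqrt((-7.5)^2 + (-4)^2) = sqrt(72.25) = 8.5000
z1+z2 = -15.2000 - 13.2000i
|z1+z2| = sqrt(405.28) = 20.1316
|z1|+|z2| = 11.9971 + 8.5000 = 20.4971

|z1+z2| = 20.1316 ≤ |z1|+|z2| = 20.4971 (verified)


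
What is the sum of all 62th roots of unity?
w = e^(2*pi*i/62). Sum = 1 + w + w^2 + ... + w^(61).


The sum of all 62th roots of unity is 0.
Geometric series: (1 - w^62)/(1 - w) = (1-1)/(1-w) = 0 since w^62 = 1, w ≠ 1.
Alternatively: coefficient of z^61 in z^62 - 1 is 0.

0


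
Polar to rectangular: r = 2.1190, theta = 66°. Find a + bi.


a = 2.1190*cos(66°) = 2.1190*0.40674 = 0.8619
b = 2.1190*sin(66°) = 2.1190*0.91355 = 1.9358

0.8619 + 1.9358i


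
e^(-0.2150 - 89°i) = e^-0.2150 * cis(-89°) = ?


e^-0.2150 = 0.8065
cos(-89°) = 0.0175
sin(-89°) = -0.99985
Real = 0.8065*0.0175 = 0.0141
Imag = 0.8065*(-0.99985) = -0.8064

0.0141 - 0.8064i


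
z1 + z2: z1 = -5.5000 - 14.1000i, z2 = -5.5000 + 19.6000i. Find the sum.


Real: -5.5 - 5.5 = -11
Imag: -14.1 + 19.6 = 5.5

-11.0000 + 5.5000i


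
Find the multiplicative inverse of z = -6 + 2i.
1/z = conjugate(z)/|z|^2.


|z|^2 = 36+4 = 40
1/z = (-6 - 2i)/40

1/z = -0.1500 - 0.0500i


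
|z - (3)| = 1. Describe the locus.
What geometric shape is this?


|z - z0| = r is a circle with center z0 and radius r.
Center = (3, 0), radius = 1

Circle with center (3, 0) and radius 1


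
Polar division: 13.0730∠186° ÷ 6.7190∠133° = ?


r = 13.0730 / 6.7190 = 1.9457
theta = 186° - 133° = 53° = 53° (mod 360)

1.9457 cis(53°)


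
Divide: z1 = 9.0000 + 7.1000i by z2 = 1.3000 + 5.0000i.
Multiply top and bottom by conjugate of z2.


Conjugate of z2 = 1.3000 - 5.0000i
Numerator: (9.0000 + 7.1000i)(1.3000 - 5.0000i) = 47.2000 - 35.7700i
Denominator: 1.3^2 + 5^2 = 26.69
Result = (47.2000 - 35.7700i)/26.69

1.7685 - 1.3402i


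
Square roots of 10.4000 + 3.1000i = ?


|z| = sqrt(108.16+9.61) = 10.8522
sqrt((|z|+a)/2) = sqrt((10.8522+10.4)/2) = sqrt(10.6261) = 3.2598
sqrt((|z|-a)/2) = sqrt((10.8522-10.4)/2) = sqrt(0.2261) = 0.4755

±(3.2598 + 0.4755i) i.e. 3.2598 + 0.4755i and -3.2598 - 0.4755i


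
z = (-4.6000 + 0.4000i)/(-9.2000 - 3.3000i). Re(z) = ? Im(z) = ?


Multiply by conjugate: (-4.6000 + 0.4000i)(-9.2000 + 3.3000i) / ((-9.2)^2 + (-3.3)^2)
Numerator real = -4.6*(-9.2) + 0.4*(-3.3) = 41
Numerator imag = 0.4*(-9.2) - (-4.6)*(-3.3) = -18.86
Denominator = 95.53
Re(z) = 41/95.53 = 0.4292
Im(z) = -18.86/95.53 = -0.1974

Re(z) = 0.4292, Im(z) = -0.1974


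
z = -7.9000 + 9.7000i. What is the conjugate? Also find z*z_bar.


z_bar = -7.9000 - 9.7000i
z*z_bar = (-7.9)^2 + 9.7^2 = 62.41 + 94.09 = 156.5

z_bar = -7.9000 - 9.7000i, z*z_bar = 156.5


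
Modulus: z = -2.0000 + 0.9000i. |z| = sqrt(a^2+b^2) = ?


|z| = sqrt((-2)^2 + 0.9^2) = sqrt(4 + 0.81) = sqrt(4.81) = 2.1932

|z| = 2.1932


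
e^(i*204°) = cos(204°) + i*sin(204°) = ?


cos(204°) = -0.9135
sin(204°) = -0.4067

e^(i*204°) = -0.9135 - 0.4067i


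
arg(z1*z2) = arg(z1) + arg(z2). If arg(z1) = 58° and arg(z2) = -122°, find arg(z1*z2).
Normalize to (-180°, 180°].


arg(z1*z2) = 58° - 122° = -64°
Normalized to (-180°, 180°]: -64°

-64°


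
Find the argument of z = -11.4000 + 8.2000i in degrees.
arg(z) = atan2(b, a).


Re = -11.4, Im = 8.2
arg = atan2(8.2, -11.4) = 144.2726 degrees

arg(z) = 144.2726 degrees


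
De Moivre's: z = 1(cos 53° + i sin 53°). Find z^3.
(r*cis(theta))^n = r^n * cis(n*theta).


r^3 = 1^3 = 1
n*theta = 3*53° = 159° = 159° (mod 360)
a = 1*cos(159°) = -0.9336
b = 1*sin(159°) = 0.3584

1 cis(159°) = -0.9336 + 0.3584i


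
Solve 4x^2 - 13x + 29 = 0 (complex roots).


disc = (-13)^2 - 4*4*29 = 169 - 464 = -295
sqrt(|disc|) = sqrt(295) = 17.1756
Real part = 13/(2*4) = 1.6250
Imag part = 17.1756/(2*4) = 2.1469

1.6250 ± 2.1469i


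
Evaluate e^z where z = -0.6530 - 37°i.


e^-0.6530 = 0.5205
cos(-37°) = 0.7986
sin(-37°) = -0.6018
Real = 0.5205*0.7986 = 0.4157
Imag = 0.5205*(-0.6018) = -0.3132

0.4157 - 0.3132i


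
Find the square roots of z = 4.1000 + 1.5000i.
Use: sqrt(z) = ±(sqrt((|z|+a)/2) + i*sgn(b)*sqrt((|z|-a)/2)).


|z| = sqrt(16.81+2.25) = 4.3658
sqrt((|z|+a)/2) = sqrt((4.3658+4.1)/2) = sqrt(4.2329) = 2.0574
sqrt((|z|-a)/2) = sqrt((4.3658-4.1)/2) = sqrt(0.1329) = 0.3645

±(2.0574 + 0.3645i) i.e. 2.0574 + 0.3645i and -2.0574 - 0.3645i


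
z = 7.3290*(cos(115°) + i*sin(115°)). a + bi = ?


a = 7.3290*cos(115°) = 7.3290*(-0.42262) = -3.0974
b = 7.3290*sin(115°) = 7.3290*0.9063 = 6.6423

-3.0974 + 6.6423i


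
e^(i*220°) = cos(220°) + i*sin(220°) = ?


cos(220°) = -0.7660
sin(220°) = -0.6428

e^(i*220°) = -0.7660 - 0.6428i


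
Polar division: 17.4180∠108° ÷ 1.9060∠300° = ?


r = 17.4180 / 1.9060 = 9.1385
theta = 108° - 300° = -192° = 168° (mod 360)

9.1385 cis(168°)


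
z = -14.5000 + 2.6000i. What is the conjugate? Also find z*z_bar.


z_bar = -14.5000 - 2.6000i
z*z_bar = (-14.5)^2 + 2.6^2 = 210.25 + 6.76 = 217.01

z_bar = -14.5000 - 2.6000i, z*z_bar = 217.01


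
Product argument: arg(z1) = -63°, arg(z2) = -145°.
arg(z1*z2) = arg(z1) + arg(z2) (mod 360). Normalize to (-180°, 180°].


arg(z1*z2) = -63° - 145° = -208°
Normalized to (-180°, 180°]: 152°

152°


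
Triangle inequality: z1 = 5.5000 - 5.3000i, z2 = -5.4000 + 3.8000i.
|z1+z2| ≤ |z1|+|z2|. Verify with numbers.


|z1| = sqrt(5.5^2 + (-5.3)^2) = sqrt(58.34) = 7.6381
|z2| = sqrt((-5.4)^2 + 3.8^2) = sqrt(43.6) = 6.6030
z1+z2 = 0.1000 - 1.5000i
|z1+z2| = sqrt(2.26) = 1.5033
|z1|+|z2| = 7.6381 + 6.6030 = 14.2411

|z1+z2| = 1.5033 ≤ |z1|+|z2| = 14.2411 (verified)
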